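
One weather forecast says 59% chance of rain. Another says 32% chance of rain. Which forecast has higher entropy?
59% forecast

Treat each forecast as a Bernoulli distribution. Binary entropy is maximized at p=0.5 and falls off symmetrically toward 0 or 1. The 59% forecast is closer to 50%, so it is more uncertain. H(59%) ≈ 0.977 bits, H(32%) ≈ 0.904 bits.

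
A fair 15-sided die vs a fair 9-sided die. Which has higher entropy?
15-sided die

Both are uniform distributions; for uniform over n outcomes, H = log₂(n). H(15-sided) = log₂(15) = 3.907 bits and H(9-sided) = log₂(9) = 3.170 bits. More outcomes in a uniform distribution means higher entropy.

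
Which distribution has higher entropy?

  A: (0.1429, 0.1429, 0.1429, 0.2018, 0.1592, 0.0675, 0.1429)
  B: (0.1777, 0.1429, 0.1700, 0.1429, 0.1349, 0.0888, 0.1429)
B

Both distributions are close to uniform, making this a harder comparison.

H(A) = 2.7548 bits
H(B) = 2.7808 bits

The distribution closer to uniform has higher entropy.
Answer: B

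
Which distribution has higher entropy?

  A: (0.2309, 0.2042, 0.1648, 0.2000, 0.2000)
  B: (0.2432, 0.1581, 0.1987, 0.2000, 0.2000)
A

Both distributions are close to uniform, making this a harder comparison.

H(A) = 2.3138 bits
H(B) = 2.3088 bits

The distribution closer to uniform has higher entropy.
Answer: A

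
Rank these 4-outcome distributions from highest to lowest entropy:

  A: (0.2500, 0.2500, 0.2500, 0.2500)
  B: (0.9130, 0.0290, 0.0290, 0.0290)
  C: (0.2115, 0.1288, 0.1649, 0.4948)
A > C > B

Key insight: Entropy is maximized by uniform distributions and minimized by concentrated distributions.

- Uniform distributions have maximum entropy log₂(4) = 2.0000 bits
- The more "peaked" or concentrated a distribution, the lower its entropy

Entropies:
  H(A) = 2.0000 bits
  H(B) = 0.5643 bits
  H(C) = 1.7859 bits

Ranking: A > C > B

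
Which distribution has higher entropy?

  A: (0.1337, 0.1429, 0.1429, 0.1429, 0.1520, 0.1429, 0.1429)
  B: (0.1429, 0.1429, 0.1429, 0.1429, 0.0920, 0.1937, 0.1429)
A

Both distributions are close to uniform, making this a harder comparison.

H(A) = 2.8065 bits
H(B) = 2.7807 bits

The distribution closer to uniform has higher entropy.
Answer: A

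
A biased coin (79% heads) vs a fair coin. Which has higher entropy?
Fair coin

The fair coin is uniform (p=0.5), maximizing binary entropy at 1 bit. The biased coin has H(0.79) ≈ 0.741 bits — its outcome is more predictable, so its entropy is lower.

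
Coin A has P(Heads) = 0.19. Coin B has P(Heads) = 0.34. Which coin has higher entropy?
B

For binary distributions, entropy is maximized at p=0.5 and decreases as p moves toward 0 or 1.

H(A) = H(0.19) = 0.7015 bits
H(B) = H(0.34) = 0.9248 bits

Distribution B (p=0.34) is closer to uniform (p=0.5), so it has higher entropy.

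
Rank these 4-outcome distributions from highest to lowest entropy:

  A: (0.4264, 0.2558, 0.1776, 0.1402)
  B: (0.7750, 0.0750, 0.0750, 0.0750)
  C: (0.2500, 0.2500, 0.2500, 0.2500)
C > A > B

Key insight: Entropy is maximized by uniform distributions and minimized by concentrated distributions.

- Uniform distributions have maximum entropy log₂(4) = 2.0000 bits
- The more "peaked" or concentrated a distribution, the lower its entropy

Entropies:
  H(A) = 1.8677 bits
  H(B) = 1.1258 bits
  H(C) = 2.0000 bits

Ranking: C > A > B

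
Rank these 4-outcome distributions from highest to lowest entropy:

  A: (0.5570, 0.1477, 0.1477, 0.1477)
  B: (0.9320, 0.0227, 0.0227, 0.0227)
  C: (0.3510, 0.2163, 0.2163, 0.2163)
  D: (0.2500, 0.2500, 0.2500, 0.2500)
D > C > A > B

Key insight: Entropy is maximized by uniform distributions and minimized by concentrated distributions.

Entropies:
  H(A) = 1.6927 bits
  H(B) = 0.4662 bits
  H(C) = 1.9636 bits
  H(D) = 2.0000 bits

Ranking: D > C > A > B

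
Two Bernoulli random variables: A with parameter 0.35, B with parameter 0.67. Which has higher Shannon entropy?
A

For binary distributions, entropy is maximized at p=0.5 and decreases as p moves toward 0 or 1.

H(A) = H(0.35) = 0.9341 bits
H(B) = H(0.67) = 0.9149 bits

Distribution A (p=0.35) is closer to uniform (p=0.5), so it has higher entropy.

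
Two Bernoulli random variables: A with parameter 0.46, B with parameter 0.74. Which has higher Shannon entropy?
A

For binary distributions, entropy is maximized at p=0.5 and decreases as p moves toward 0 or 1.

H(A) = H(0.46) = 0.9954 bits
H(B) = H(0.74) = 0.8267 bits

Distribution A (p=0.46) is closer to uniform (p=0.5), so it has higher entropy.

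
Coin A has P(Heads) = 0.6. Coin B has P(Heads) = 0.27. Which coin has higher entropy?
A

For binary distributions, entropy is maximized at p=0.5 and decreases as p moves toward 0 or 1.

H(A) = H(0.6) = 0.9710 bits
H(B) = H(0.27) = 0.8415 bits

Distribution A (p=0.6) is closer to uniform (p=0.5), so it has higher entropy.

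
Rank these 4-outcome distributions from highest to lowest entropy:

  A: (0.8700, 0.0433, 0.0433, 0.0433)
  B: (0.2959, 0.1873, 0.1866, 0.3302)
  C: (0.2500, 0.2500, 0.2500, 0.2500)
C > B > A

Key insight: Entropy is maximized by uniform distributions and minimized by concentrated distributions.

- Uniform distributions have maximum entropy log₂(4) = 2.0000 bits
- The more "peaked" or concentrated a distribution, the lower its entropy

Entropies:
  H(A) = 0.7635 bits
  H(B) = 1.9523 bits
  H(C) = 2.0000 bits

Ranking: C > B > A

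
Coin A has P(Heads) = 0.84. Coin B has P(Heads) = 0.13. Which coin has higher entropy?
A

For binary distributions, entropy is maximized at p=0.5 and decreases as p moves toward 0 or 1.

H(A) = H(0.84) = 0.6343 bits
H(B) = H(0.13) = 0.5574 bits

Distribution A (p=0.84) is closer to uniform (p=0.5), so it has higher entropy.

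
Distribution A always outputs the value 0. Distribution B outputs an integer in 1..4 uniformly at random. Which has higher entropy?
B

A is deterministic, so H(A) = 0. B is uniform over 4 outcomes, so H(B) = log₂(4) = 2.000 bits. Any distribution with genuine randomness has higher entropy than a deterministic one.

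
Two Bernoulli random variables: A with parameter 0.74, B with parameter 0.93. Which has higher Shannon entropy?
A

For binary distributions, entropy is maximized at p=0.5 and decreases as p moves toward 0 or 1.

H(A) = H(0.74) = 0.8267 bits
H(B) = H(0.93) = 0.3659 bits

Distribution A (p=0.74) is closer to uniform (p=0.5), so it has higher entropy.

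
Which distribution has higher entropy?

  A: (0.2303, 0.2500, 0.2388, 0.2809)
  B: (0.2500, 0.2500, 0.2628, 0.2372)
B

Both distributions are close to uniform, making this a harder comparison.

H(A) = 1.9958 bits
H(B) = 1.9991 bits

The distribution closer to uniform has higher entropy.
Answer: B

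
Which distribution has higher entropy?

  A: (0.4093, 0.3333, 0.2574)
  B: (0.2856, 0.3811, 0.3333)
B

Both distributions are close to uniform, making this a harder comparison.

H(A) = 1.5598 bits
H(B) = 1.5751 bits

The distribution closer to uniform has higher entropy.
Answer: B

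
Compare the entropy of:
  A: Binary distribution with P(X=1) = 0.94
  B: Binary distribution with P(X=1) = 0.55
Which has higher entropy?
B

For binary distributions, entropy is maximized at p=0.5 and decreases as p moves toward 0 or 1.

H(A) = H(0.94) = 0.3274 bits
H(B) = H(0.55) = 0.9928 bits

Distribution B (p=0.55) is closer to uniform (p=0.5), so it has higher entropy.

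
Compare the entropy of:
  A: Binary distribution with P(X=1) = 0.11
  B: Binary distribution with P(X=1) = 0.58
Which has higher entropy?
B

For binary distributions, entropy is maximized at p=0.5 and decreases as p moves toward 0 or 1.

H(A) = H(0.11) = 0.4999 bits
H(B) = H(0.58) = 0.9815 bits

Distribution B (p=0.58) is closer to uniform (p=0.5), so it has higher entropy.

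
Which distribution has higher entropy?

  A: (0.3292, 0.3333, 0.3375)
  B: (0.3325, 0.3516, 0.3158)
A

Both distributions are close to uniform, making this a harder comparison.

H(A) = 1.5849 bits
H(B) = 1.5836 bits

The distribution closer to uniform has higher entropy.
Answer: A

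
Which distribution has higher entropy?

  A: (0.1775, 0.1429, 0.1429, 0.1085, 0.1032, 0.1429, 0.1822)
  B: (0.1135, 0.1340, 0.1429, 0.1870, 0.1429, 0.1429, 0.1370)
B

Both distributions are close to uniform, making this a harder comparison.

H(A) = 2.7792 bits
H(B) = 2.7931 bits

The distribution closer to uniform has higher entropy.
Answer: B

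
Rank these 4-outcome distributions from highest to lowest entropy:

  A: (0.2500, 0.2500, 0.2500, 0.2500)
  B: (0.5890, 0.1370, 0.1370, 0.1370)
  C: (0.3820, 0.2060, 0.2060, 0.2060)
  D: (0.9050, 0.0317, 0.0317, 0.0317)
A > C > B > D

Key insight: Entropy is maximized by uniform distributions and minimized by concentrated distributions.

Entropies:
  H(A) = 2.0000 bits
  H(B) = 1.6284 bits
  H(C) = 1.9389 bits
  H(D) = 0.6035 bits

Ranking: A > C > B > D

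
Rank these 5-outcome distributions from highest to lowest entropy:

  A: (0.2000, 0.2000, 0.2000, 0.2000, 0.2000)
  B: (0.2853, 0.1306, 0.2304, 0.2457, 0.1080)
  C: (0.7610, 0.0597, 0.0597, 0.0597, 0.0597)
A > B > C

Key insight: Entropy is maximized by uniform distributions and minimized by concentrated distributions.

- Uniform distributions have maximum entropy log₂(5) = 2.3219 bits
- The more "peaked" or concentrated a distribution, the lower its entropy

Entropies:
  H(A) = 2.3219 bits
  H(B) = 2.2320 bits
  H(C) = 1.2714 bits

Ranking: A > B > C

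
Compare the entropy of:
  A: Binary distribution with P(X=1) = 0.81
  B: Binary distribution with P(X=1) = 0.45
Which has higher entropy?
B

For binary distributions, entropy is maximized at p=0.5 and decreases as p moves toward 0 or 1.

H(A) = H(0.81) = 0.7015 bits
H(B) = H(0.45) = 0.9928 bits

Distribution B (p=0.45) is closer to uniform (p=0.5), so it has higher entropy.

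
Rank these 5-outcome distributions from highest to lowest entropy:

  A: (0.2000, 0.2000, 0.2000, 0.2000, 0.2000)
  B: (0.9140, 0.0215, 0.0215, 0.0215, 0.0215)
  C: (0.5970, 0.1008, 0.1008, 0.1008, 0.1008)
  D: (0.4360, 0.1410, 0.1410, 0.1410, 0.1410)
A > D > C > B

Key insight: Entropy is maximized by uniform distributions and minimized by concentrated distributions.

Entropies:
  H(A) = 2.3219 bits
  H(B) = 0.5950 bits
  H(C) = 1.7787 bits
  H(D) = 2.1161 bits

Ranking: A > D > C > B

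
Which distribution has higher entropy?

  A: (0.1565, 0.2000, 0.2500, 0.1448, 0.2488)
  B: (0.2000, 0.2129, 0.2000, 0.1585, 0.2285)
B

Both distributions are close to uniform, making this a harder comparison.

H(A) = 2.2861 bits
H(B) = 2.3119 bits

The distribution closer to uniform has higher entropy.
Answer: B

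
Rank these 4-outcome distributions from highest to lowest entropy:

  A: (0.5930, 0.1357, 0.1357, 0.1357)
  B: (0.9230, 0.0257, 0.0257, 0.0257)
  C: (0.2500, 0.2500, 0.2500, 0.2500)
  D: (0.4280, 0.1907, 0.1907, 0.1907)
C > D > A > B

Key insight: Entropy is maximized by uniform distributions and minimized by concentrated distributions.

Entropies:
  H(A) = 1.6200 bits
  H(B) = 0.5136 bits
  H(C) = 2.0000 bits
  H(D) = 1.8916 bits

Ranking: C > D > A > B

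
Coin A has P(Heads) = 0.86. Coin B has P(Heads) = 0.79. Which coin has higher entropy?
B

For binary distributions, entropy is maximized at p=0.5 and decreases as p moves toward 0 or 1.

H(A) = H(0.86) = 0.5842 bits
H(B) = H(0.79) = 0.7415 bits

Distribution B (p=0.79) is closer to uniform (p=0.5), so it has higher entropy.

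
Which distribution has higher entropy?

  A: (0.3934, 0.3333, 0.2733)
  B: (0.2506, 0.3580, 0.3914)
A

Both distributions are close to uniform, making this a harder comparison.

H(A) = 1.5693 bits
H(B) = 1.5606 bits

The distribution closer to uniform has higher entropy.
Answer: A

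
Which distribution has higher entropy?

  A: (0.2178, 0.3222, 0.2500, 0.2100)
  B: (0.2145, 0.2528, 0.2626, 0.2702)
B

Both distributions are close to uniform, making this a harder comparison.

H(A) = 1.9782 bits
H(B) = 1.9946 bits

The distribution closer to uniform has higher entropy.
Answer: B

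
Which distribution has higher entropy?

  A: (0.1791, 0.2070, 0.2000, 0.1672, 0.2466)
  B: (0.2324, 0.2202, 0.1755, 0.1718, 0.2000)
B

Both distributions are close to uniform, making this a harder comparison.

H(A) = 2.3087 bits
H(B) = 2.3116 bits

The distribution closer to uniform has higher entropy.
Answer: B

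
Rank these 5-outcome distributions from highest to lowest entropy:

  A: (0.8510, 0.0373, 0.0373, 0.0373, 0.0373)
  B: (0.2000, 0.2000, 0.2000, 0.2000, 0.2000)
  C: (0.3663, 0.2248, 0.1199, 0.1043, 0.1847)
B > C > A

Key insight: Entropy is maximized by uniform distributions and minimized by concentrated distributions.

- Uniform distributions have maximum entropy log₂(5) = 2.3219 bits
- The more "peaked" or concentrated a distribution, the lower its entropy

Entropies:
  H(A) = 0.9053 bits
  H(B) = 2.3219 bits
  H(C) = 2.1719 bits

Ranking: B > C > A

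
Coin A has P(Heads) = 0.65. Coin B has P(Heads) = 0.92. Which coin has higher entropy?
A

For binary distributions, entropy is maximized at p=0.5 and decreases as p moves toward 0 or 1.

H(A) = H(0.65) = 0.9341 bits
H(B) = H(0.92) = 0.4022 bits

Distribution A (p=0.65) is closer to uniform (p=0.5), so it has higher entropy.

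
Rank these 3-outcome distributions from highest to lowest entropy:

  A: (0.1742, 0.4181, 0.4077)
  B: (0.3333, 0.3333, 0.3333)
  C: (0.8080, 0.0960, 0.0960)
B > A > C

Key insight: Entropy is maximized by uniform distributions and minimized by concentrated distributions.

- Uniform distributions have maximum entropy log₂(3) = 1.5850 bits
- The more "peaked" or concentrated a distribution, the lower its entropy

Entropies:
  H(A) = 1.4929 bits
  H(B) = 1.5850 bits
  H(C) = 0.8976 bits

Ranking: B > A > C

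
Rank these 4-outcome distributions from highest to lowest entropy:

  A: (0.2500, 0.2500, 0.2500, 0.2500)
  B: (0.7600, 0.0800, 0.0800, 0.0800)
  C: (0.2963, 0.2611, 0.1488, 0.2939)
A > C > B

Key insight: Entropy is maximized by uniform distributions and minimized by concentrated distributions.

- Uniform distributions have maximum entropy log₂(4) = 2.0000 bits
- The more "peaked" or concentrated a distribution, the lower its entropy

Entropies:
  H(A) = 2.0000 bits
  H(B) = 1.1754 bits
  H(C) = 1.9540 bits

Ranking: A > C > B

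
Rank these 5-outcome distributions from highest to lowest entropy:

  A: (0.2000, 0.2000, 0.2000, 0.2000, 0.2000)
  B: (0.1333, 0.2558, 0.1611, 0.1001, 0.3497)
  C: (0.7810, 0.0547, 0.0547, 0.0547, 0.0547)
A > B > C

Key insight: Entropy is maximized by uniform distributions and minimized by concentrated distributions.

- Uniform distributions have maximum entropy log₂(5) = 2.3219 bits
- The more "peaked" or concentrated a distribution, the lower its entropy

Entropies:
  H(A) = 2.3219 bits
  H(B) = 2.1775 bits
  H(C) = 1.1963 bits

Ranking: A > B > C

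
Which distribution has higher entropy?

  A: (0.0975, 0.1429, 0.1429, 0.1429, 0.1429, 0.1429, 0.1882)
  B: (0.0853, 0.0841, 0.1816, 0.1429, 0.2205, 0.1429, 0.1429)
A

Both distributions are close to uniform, making this a harder comparison.

H(A) = 2.7862 bits
H(B) = 2.7342 bits

The distribution closer to uniform has higher entropy.
Answer: A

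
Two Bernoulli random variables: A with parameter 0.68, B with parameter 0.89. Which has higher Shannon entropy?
A

For binary distributions, entropy is maximized at p=0.5 and decreases as p moves toward 0 or 1.

H(A) = H(0.68) = 0.9044 bits
H(B) = H(0.89) = 0.4999 bits

Distribution A (p=0.68) is closer to uniform (p=0.5), so it has higher entropy.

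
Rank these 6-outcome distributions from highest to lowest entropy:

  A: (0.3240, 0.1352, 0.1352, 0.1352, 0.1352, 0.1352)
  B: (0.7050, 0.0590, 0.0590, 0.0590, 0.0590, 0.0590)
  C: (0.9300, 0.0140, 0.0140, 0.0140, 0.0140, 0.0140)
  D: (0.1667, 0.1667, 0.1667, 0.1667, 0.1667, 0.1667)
D > A > B > C

Key insight: Entropy is maximized by uniform distributions and minimized by concentrated distributions.

Entropies:
  H(A) = 2.4783 bits
  H(B) = 1.5601 bits
  H(C) = 0.5285 bits
  H(D) = 2.5850 bits

Ranking: D > A > B > C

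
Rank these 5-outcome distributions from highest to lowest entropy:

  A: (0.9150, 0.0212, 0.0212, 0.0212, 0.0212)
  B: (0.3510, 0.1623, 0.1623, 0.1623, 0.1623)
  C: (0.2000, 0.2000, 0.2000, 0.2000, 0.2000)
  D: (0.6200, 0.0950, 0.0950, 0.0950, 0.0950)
C > B > D > A

Key insight: Entropy is maximized by uniform distributions and minimized by concentrated distributions.

Entropies:
  H(A) = 0.5896 bits
  H(B) = 2.2330 bits
  H(C) = 2.3219 bits
  H(D) = 1.7180 bits

Ranking: C > B > D > A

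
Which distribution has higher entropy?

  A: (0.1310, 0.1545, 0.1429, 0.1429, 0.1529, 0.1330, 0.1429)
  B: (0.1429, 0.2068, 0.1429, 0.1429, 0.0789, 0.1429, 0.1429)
A

Both distributions are close to uniform, making this a harder comparison.

H(A) = 2.8050 bits
H(B) = 2.7645 bits

The distribution closer to uniform has higher entropy.
Answer: A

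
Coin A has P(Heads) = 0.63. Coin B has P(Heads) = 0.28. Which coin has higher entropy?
A

For binary distributions, entropy is maximized at p=0.5 and decreases as p moves toward 0 or 1.

H(A) = H(0.63) = 0.9507 bits
H(B) = H(0.28) = 0.8555 bits

Distribution A (p=0.63) is closer to uniform (p=0.5), so it has higher entropy.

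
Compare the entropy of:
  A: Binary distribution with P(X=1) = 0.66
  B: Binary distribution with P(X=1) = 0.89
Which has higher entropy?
A

For binary distributions, entropy is maximized at p=0.5 and decreases as p moves toward 0 or 1.

H(A) = H(0.66) = 0.9248 bits
H(B) = H(0.89) = 0.4999 bits

Distribution A (p=0.66) is closer to uniform (p=0.5), so it has higher entropy.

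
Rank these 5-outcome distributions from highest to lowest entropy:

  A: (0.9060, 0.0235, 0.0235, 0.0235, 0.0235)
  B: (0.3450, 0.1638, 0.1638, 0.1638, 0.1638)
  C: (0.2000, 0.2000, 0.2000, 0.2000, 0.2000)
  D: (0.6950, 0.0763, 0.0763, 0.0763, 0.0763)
C > B > D > A

Key insight: Entropy is maximized by uniform distributions and minimized by concentrated distributions.

Entropies:
  H(A) = 0.6377 bits
  H(B) = 2.2395 bits
  H(C) = 2.3219 bits
  H(D) = 1.4973 bits

Ranking: C > B > D > A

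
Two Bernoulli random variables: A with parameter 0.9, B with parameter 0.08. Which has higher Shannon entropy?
A

For binary distributions, entropy is maximized at p=0.5 and decreases as p moves toward 0 or 1.

H(A) = H(0.9) = 0.4690 bits
H(B) = H(0.08) = 0.4022 bits

Distribution A (p=0.9) is closer to uniform (p=0.5), so it has higher entropy.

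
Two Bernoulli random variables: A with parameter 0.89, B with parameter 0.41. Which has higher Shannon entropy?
B

For binary distributions, entropy is maximized at p=0.5 and decreases as p moves toward 0 or 1.

H(A) = H(0.89) = 0.4999 bits
H(B) = H(0.41) = 0.9765 bits

Distribution B (p=0.41) is closer to uniform (p=0.5), so it has higher entropy.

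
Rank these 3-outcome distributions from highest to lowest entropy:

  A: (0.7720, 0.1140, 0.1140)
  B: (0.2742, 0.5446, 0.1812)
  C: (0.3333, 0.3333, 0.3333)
C > B > A

Key insight: Entropy is maximized by uniform distributions and minimized by concentrated distributions.

- Uniform distributions have maximum entropy log₂(3) = 1.5850 bits
- The more "peaked" or concentrated a distribution, the lower its entropy

Entropies:
  H(A) = 1.0025 bits
  H(B) = 1.4359 bits
  H(C) = 1.5850 bits

Ranking: C > B > A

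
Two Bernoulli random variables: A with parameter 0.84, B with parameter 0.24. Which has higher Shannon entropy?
B

For binary distributions, entropy is maximized at p=0.5 and decreases as p moves toward 0 or 1.

H(A) = H(0.84) = 0.6343 bits
H(B) = H(0.24) = 0.7950 bits

Distribution B (p=0.24) is closer to uniform (p=0.5), so it has higher entropy.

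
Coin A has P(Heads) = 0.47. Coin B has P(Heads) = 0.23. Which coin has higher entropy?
A

For binary distributions, entropy is maximized at p=0.5 and decreases as p moves toward 0 or 1.

H(A) = H(0.47) = 0.9974 bits
H(B) = H(0.23) = 0.7780 bits

Distribution A (p=0.47) is closer to uniform (p=0.5), so it has higher entropy.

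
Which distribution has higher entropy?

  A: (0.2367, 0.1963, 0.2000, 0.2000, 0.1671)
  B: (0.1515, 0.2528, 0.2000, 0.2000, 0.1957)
A

Both distributions are close to uniform, making this a harder comparison.

H(A) = 2.3132 bits
H(B) = 2.3033 bits

The distribution closer to uniform has higher entropy.
Answer: A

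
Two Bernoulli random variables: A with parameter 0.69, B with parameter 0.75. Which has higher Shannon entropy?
A

For binary distributions, entropy is maximized at p=0.5 and decreases as p moves toward 0 or 1.

H(A) = H(0.69) = 0.8932 bits
H(B) = H(0.75) = 0.8113 bits

Distribution A (p=0.69) is closer to uniform (p=0.5), so it has higher entropy.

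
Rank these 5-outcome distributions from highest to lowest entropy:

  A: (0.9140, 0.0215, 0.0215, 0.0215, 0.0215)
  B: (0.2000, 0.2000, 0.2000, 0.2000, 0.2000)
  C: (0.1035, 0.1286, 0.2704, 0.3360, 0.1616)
B > C > A

Key insight: Entropy is maximized by uniform distributions and minimized by concentrated distributions.

- Uniform distributions have maximum entropy log₂(5) = 2.3219 bits
- The more "peaked" or concentrated a distribution, the lower its entropy

Entropies:
  H(A) = 0.5950 bits
  H(B) = 2.3219 bits
  H(C) = 2.1829 bits

Ranking: B > C > A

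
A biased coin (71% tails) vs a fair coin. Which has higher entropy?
Fair coin

The fair coin is uniform (p=0.5), maximizing binary entropy at 1 bit. The biased coin has H(0.71) ≈ 0.869 bits — its outcome is more predictable, so its entropy is lower.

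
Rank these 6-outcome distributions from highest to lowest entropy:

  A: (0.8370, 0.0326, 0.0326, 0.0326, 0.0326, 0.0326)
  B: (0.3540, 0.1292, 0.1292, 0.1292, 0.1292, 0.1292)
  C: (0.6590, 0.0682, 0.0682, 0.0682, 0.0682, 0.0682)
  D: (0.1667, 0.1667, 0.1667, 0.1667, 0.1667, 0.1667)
D > B > C > A

Key insight: Entropy is maximized by uniform distributions and minimized by concentrated distributions.

Entropies:
  H(A) = 1.0199 bits
  H(B) = 2.4376 bits
  H(C) = 1.7175 bits
  H(D) = 2.5850 bits

Ranking: D > B > C > A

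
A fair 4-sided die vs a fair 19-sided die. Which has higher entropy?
19-sided die

Both are uniform distributions; for uniform over n outcomes, H = log₂(n). H(4-sided) = log₂(4) = 2.000 bits and H(19-sided) = log₂(19) = 4.248 bits. More outcomes in a uniform distribution means higher entropy.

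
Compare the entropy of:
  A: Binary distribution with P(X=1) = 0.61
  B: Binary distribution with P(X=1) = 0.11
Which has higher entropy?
A

For binary distributions, entropy is maximized at p=0.5 and decreases as p moves toward 0 or 1.

H(A) = H(0.61) = 0.9648 bits
H(B) = H(0.11) = 0.4999 bits

Distribution A (p=0.61) is closer to uniform (p=0.5), so it has higher entropy.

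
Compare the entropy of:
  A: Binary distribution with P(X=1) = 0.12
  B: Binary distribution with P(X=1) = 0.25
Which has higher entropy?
B

For binary distributions, entropy is maximized at p=0.5 and decreases as p moves toward 0 or 1.

H(A) = H(0.12) = 0.5294 bits
H(B) = H(0.25) = 0.8113 bits

Distribution B (p=0.25) is closer to uniform (p=0.5), so it has higher entropy.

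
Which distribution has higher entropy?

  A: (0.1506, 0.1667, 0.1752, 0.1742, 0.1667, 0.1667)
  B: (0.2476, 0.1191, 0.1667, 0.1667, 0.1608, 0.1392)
A

Both distributions are close to uniform, making this a harder comparison.

H(A) = 2.5833 bits
H(B) = 2.5458 bits

The distribution closer to uniform has higher entropy.
Answer: A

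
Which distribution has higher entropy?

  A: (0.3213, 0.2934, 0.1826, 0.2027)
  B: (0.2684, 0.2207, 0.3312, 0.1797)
B

Both distributions are close to uniform, making this a harder comparison.

H(A) = 1.9600 bits
H(B) = 1.9634 bits

The distribution closer to uniform has higher entropy.
Answer: B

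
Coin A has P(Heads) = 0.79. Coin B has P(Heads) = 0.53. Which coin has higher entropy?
B

For binary distributions, entropy is maximized at p=0.5 and decreases as p moves toward 0 or 1.

H(A) = H(0.79) = 0.7415 bits
H(B) = H(0.53) = 0.9974 bits

Distribution B (p=0.53) is closer to uniform (p=0.5), so it has higher entropy.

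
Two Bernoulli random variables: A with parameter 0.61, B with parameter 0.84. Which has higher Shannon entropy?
A

For binary distributions, entropy is maximized at p=0.5 and decreases as p moves toward 0 or 1.

H(A) = H(0.61) = 0.9648 bits
H(B) = H(0.84) = 0.6343 bits

Distribution A (p=0.61) is closer to uniform (p=0.5), so it has higher entropy.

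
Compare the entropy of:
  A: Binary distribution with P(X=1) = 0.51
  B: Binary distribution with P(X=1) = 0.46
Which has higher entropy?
A

For binary distributions, entropy is maximized at p=0.5 and decreases as p moves toward 0 or 1.

H(A) = H(0.51) = 0.9997 bits
H(B) = H(0.46) = 0.9954 bits

Distribution A (p=0.51) is closer to uniform (p=0.5), so it has higher entropy.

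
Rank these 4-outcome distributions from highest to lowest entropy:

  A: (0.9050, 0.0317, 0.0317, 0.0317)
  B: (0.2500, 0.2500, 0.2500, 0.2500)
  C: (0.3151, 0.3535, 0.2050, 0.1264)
B > C > A

Key insight: Entropy is maximized by uniform distributions and minimized by concentrated distributions.

- Uniform distributions have maximum entropy log₂(4) = 2.0000 bits
- The more "peaked" or concentrated a distribution, the lower its entropy

Entropies:
  H(A) = 0.6035 bits
  H(B) = 2.0000 bits
  H(C) = 1.9012 bits

Ranking: B > C > A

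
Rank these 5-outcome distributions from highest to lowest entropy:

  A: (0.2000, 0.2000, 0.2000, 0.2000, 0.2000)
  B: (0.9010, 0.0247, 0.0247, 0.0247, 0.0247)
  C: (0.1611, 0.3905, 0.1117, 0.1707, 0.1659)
A > C > B

Key insight: Entropy is maximized by uniform distributions and minimized by concentrated distributions.

- Uniform distributions have maximum entropy log₂(5) = 2.3219 bits
- The more "peaked" or concentrated a distribution, the lower its entropy

Entropies:
  H(A) = 2.3219 bits
  H(B) = 0.6638 bits
  H(C) = 2.1728 bits

Ranking: A > C > B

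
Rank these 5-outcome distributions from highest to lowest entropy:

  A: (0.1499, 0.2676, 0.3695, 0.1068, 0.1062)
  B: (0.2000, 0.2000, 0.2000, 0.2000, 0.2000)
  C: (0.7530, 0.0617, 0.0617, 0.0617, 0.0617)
B > A > C

Key insight: Entropy is maximized by uniform distributions and minimized by concentrated distributions.

- Uniform distributions have maximum entropy log₂(5) = 2.3219 bits
- The more "peaked" or concentrated a distribution, the lower its entropy

Entropies:
  H(A) = 2.1383 bits
  H(B) = 2.3219 bits
  H(C) = 1.3005 bits

Ranking: B > A > C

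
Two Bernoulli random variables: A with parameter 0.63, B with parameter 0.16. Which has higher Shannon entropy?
A

For binary distributions, entropy is maximized at p=0.5 and decreases as p moves toward 0 or 1.

H(A) = H(0.63) = 0.9507 bits
H(B) = H(0.16) = 0.6343 bits

Distribution A (p=0.63) is closer to uniform (p=0.5), so it has higher entropy.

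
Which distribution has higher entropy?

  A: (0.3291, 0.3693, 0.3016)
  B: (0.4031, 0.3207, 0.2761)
A

Both distributions are close to uniform, making this a harder comparison.

H(A) = 1.5800 bits
H(B) = 1.5672 bits

The distribution closer to uniform has higher entropy.
Answer: A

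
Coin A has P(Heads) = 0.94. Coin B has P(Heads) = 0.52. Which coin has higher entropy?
B

For binary distributions, entropy is maximized at p=0.5 and decreases as p moves toward 0 or 1.

H(A) = H(0.94) = 0.3274 bits
H(B) = H(0.52) = 0.9988 bits

Distribution B (p=0.52) is closer to uniform (p=0.5), so it has higher entropy.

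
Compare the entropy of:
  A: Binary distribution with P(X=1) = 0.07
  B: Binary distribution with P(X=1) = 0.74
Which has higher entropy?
B

For binary distributions, entropy is maximized at p=0.5 and decreases as p moves toward 0 or 1.

H(A) = H(0.07) = 0.3659 bits
H(B) = H(0.74) = 0.8267 bits

Distribution B (p=0.74) is closer to uniform (p=0.5), so it has higher entropy.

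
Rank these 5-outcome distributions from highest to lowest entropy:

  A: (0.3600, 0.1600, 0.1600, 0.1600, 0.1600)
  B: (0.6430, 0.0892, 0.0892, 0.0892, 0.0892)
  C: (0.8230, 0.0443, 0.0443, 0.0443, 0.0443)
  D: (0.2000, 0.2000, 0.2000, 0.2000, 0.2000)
D > A > B > C

Key insight: Entropy is maximized by uniform distributions and minimized by concentrated distributions.

Entropies:
  H(A) = 2.2227 bits
  H(B) = 1.6542 bits
  H(C) = 1.0275 bits
  H(D) = 2.3219 bits

Ranking: D > A > B > C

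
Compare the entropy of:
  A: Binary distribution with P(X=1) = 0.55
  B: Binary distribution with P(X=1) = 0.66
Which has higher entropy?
A

For binary distributions, entropy is maximized at p=0.5 and decreases as p moves toward 0 or 1.

H(A) = H(0.55) = 0.9928 bits
H(B) = H(0.66) = 0.9248 bits

Distribution A (p=0.55) is closer to uniform (p=0.5), so it has higher entropy.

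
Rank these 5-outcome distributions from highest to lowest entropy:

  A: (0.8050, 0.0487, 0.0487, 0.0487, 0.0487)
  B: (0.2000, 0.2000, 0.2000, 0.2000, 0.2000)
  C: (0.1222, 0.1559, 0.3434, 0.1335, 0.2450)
B > C > A

Key insight: Entropy is maximized by uniform distributions and minimized by concentrated distributions.

- Uniform distributions have maximum entropy log₂(5) = 2.3219 bits
- The more "peaked" or concentrated a distribution, the lower its entropy

Entropies:
  H(A) = 1.1018 bits
  H(B) = 2.3219 bits
  H(C) = 2.2031 bits

Ranking: B > C > A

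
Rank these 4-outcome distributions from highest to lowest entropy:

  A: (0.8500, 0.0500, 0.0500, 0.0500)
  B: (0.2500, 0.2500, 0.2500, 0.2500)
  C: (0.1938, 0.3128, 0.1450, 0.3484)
B > C > A

Key insight: Entropy is maximized by uniform distributions and minimized by concentrated distributions.

- Uniform distributions have maximum entropy log₂(4) = 2.0000 bits
- The more "peaked" or concentrated a distribution, the lower its entropy

Entropies:
  H(A) = 0.8476 bits
  H(B) = 2.0000 bits
  H(C) = 1.9172 bits

Ranking: B > C > A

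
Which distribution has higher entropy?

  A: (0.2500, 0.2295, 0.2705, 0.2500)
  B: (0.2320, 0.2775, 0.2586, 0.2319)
A

Both distributions are close to uniform, making this a harder comparison.

H(A) = 1.9976 bits
H(B) = 1.9958 bits

The distribution closer to uniform has higher entropy.
Answer: A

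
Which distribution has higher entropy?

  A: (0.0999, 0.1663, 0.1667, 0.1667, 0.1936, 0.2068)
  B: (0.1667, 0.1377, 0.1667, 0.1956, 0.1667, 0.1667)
B

Both distributions are close to uniform, making this a harder comparison.

H(A) = 2.5530 bits
H(B) = 2.5777 bits

The distribution closer to uniform has higher entropy.
Answer: B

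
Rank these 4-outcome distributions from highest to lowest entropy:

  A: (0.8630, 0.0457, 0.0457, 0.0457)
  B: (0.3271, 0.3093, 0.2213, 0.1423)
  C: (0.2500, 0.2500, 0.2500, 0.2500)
C > B > A

Key insight: Entropy is maximized by uniform distributions and minimized by concentrated distributions.

- Uniform distributions have maximum entropy log₂(4) = 2.0000 bits
- The more "peaked" or concentrated a distribution, the lower its entropy

Entropies:
  H(A) = 0.7935 bits
  H(B) = 1.9328 bits
  H(C) = 2.0000 bits

Ranking: C > B > A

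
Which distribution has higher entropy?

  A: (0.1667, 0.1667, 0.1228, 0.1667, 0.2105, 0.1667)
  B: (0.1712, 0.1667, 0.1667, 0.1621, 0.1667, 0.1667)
B

Both distributions are close to uniform, making this a harder comparison.

H(A) = 2.5681 bits
H(B) = 2.5848 bits

The distribution closer to uniform has higher entropy.
Answer: B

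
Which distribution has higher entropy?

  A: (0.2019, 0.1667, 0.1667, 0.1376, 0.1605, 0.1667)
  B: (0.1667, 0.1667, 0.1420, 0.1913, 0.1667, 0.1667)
B

Both distributions are close to uniform, making this a harder comparison.

H(A) = 2.5759 bits
H(B) = 2.5797 bits

The distribution closer to uniform has higher entropy.
Answer: B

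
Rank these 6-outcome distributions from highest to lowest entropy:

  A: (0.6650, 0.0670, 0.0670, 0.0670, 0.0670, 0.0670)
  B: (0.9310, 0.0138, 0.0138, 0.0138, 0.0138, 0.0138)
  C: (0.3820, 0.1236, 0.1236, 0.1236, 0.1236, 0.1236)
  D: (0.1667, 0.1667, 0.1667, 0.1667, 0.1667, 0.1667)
D > C > A > B

Key insight: Entropy is maximized by uniform distributions and minimized by concentrated distributions.

Entropies:
  H(A) = 1.6978 bits
  H(B) = 0.5224 bits
  H(C) = 2.3944 bits
  H(D) = 2.5850 bits

Ranking: D > C > A > B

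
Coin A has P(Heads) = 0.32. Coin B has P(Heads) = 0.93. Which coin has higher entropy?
A

For binary distributions, entropy is maximized at p=0.5 and decreases as p moves toward 0 or 1.

H(A) = H(0.32) = 0.9044 bits
H(B) = H(0.93) = 0.3659 bits

Distribution A (p=0.32) is closer to uniform (p=0.5), so it has higher entropy.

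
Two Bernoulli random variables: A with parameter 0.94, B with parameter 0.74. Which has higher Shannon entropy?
B

For binary distributions, entropy is maximized at p=0.5 and decreases as p moves toward 0 or 1.

H(A) = H(0.94) = 0.3274 bits
H(B) = H(0.74) = 0.8267 bits

Distribution B (p=0.74) is closer to uniform (p=0.5), so it has higher entropy.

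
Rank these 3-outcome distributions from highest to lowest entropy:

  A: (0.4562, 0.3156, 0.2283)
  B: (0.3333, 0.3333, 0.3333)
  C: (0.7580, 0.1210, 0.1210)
B > A > C

Key insight: Entropy is maximized by uniform distributions and minimized by concentrated distributions.

- Uniform distributions have maximum entropy log₂(3) = 1.5850 bits
- The more "peaked" or concentrated a distribution, the lower its entropy

Entropies:
  H(A) = 1.5281 bits
  H(B) = 1.5850 bits
  H(C) = 1.0404 bits

Ranking: B > A > C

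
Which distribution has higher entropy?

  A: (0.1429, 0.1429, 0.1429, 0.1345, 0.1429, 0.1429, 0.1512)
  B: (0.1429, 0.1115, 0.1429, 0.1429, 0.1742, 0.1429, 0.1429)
A

Both distributions are close to uniform, making this a harder comparison.

H(A) = 2.8067 bits
H(B) = 2.7974 bits

The distribution closer to uniform has higher entropy.
Answer: A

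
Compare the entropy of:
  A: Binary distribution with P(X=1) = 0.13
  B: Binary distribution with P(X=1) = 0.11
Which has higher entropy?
A

For binary distributions, entropy is maximized at p=0.5 and decreases as p moves toward 0 or 1.

H(A) = H(0.13) = 0.5574 bits
H(B) = H(0.11) = 0.4999 bits

Distribution A (p=0.13) is closer to uniform (p=0.5), so it has higher entropy.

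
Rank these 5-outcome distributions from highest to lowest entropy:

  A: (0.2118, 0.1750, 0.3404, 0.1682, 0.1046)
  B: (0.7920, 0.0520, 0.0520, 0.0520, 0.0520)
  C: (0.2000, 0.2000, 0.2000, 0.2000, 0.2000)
C > A > B

Key insight: Entropy is maximized by uniform distributions and minimized by concentrated distributions.

- Uniform distributions have maximum entropy log₂(5) = 2.3219 bits
- The more "peaked" or concentrated a distribution, the lower its entropy

Entropies:
  H(A) = 2.2167 bits
  H(B) = 1.1536 bits
  H(C) = 2.3219 bits

Ranking: C > A > B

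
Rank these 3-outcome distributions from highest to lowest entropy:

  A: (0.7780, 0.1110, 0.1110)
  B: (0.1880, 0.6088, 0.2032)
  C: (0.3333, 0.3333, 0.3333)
C > B > A

Key insight: Entropy is maximized by uniform distributions and minimized by concentrated distributions.

- Uniform distributions have maximum entropy log₂(3) = 1.5850 bits
- The more "peaked" or concentrated a distribution, the lower its entropy

Entropies:
  H(A) = 0.9858 bits
  H(B) = 1.3563 bits
  H(C) = 1.5850 bits

Ranking: C > B > A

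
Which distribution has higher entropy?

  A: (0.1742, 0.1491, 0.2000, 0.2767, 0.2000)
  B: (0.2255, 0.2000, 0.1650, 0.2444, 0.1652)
B

Both distributions are close to uniform, making this a harder comparison.

H(A) = 2.2902 bits
H(B) = 2.3037 bits

The distribution closer to uniform has higher entropy.
Answer: B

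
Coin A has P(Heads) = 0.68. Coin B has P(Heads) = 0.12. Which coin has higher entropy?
A

For binary distributions, entropy is maximized at p=0.5 and decreases as p moves toward 0 or 1.

H(A) = H(0.68) = 0.9044 bits
H(B) = H(0.12) = 0.5294 bits

Distribution A (p=0.68) is closer to uniform (p=0.5), so it has higher entropy.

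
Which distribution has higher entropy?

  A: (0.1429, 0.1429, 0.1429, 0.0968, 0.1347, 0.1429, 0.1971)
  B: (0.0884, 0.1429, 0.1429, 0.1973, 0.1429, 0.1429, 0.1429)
A

Both distributions are close to uniform, making this a harder comparison.

H(A) = 2.7816 bits
H(B) = 2.7766 bits

The distribution closer to uniform has higher entropy.
Answer: A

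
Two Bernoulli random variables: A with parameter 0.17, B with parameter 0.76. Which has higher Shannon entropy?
B

For binary distributions, entropy is maximized at p=0.5 and decreases as p moves toward 0 or 1.

H(A) = H(0.17) = 0.6577 bits
H(B) = H(0.76) = 0.7950 bits

Distribution B (p=0.76) is closer to uniform (p=0.5), so it has higher entropy.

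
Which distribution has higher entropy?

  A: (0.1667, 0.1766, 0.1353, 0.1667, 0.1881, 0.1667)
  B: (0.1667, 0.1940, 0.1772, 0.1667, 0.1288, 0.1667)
A

Both distributions are close to uniform, making this a harder comparison.

H(A) = 2.5781 bits
H(B) = 2.5747 bits

The distribution closer to uniform has higher entropy.
Answer: A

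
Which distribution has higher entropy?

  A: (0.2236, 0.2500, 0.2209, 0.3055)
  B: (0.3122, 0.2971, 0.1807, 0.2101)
A

Both distributions are close to uniform, making this a harder comparison.

H(A) = 1.9871 bits
H(B) = 1.9634 bits

The distribution closer to uniform has higher entropy.
Answer: A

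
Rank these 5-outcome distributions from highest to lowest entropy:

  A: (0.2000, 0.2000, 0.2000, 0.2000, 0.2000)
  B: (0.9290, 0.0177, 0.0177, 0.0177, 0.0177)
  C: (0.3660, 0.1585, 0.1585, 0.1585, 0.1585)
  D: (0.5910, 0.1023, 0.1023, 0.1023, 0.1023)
A > C > D > B

Key insight: Entropy is maximized by uniform distributions and minimized by concentrated distributions.

Entropies:
  H(A) = 2.3219 bits
  H(B) = 0.5116 bits
  H(C) = 2.2156 bits
  H(D) = 1.7940 bits

Ranking: A > C > D > B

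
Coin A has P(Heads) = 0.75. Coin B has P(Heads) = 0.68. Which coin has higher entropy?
B

For binary distributions, entropy is maximized at p=0.5 and decreases as p moves toward 0 or 1.

H(A) = H(0.75) = 0.8113 bits
H(B) = H(0.68) = 0.9044 bits

Distribution B (p=0.68) is closer to uniform (p=0.5), so it has higher entropy.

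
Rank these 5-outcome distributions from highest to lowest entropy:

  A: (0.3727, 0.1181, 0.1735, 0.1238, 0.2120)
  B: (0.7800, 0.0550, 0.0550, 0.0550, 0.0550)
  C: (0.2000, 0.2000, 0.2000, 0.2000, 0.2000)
C > A > B

Key insight: Entropy is maximized by uniform distributions and minimized by concentrated distributions.

- Uniform distributions have maximum entropy log₂(5) = 2.3219 bits
- The more "peaked" or concentrated a distribution, the lower its entropy

Entropies:
  H(A) = 2.1805 bits
  H(B) = 1.2002 bits
  H(C) = 2.3219 bits

Ranking: C > A > B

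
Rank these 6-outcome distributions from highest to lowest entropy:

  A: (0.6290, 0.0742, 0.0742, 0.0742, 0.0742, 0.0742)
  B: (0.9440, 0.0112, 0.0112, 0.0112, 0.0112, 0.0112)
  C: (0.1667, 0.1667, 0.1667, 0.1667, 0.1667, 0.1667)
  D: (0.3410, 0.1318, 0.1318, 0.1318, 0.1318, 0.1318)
C > D > A > B

Key insight: Entropy is maximized by uniform distributions and minimized by concentrated distributions.

Entropies:
  H(A) = 1.8129 bits
  H(B) = 0.4414 bits
  H(C) = 2.5850 bits
  H(D) = 2.4559 bits

Ranking: C > D > A > B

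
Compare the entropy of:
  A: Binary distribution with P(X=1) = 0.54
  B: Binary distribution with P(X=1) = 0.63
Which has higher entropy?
A

For binary distributions, entropy is maximized at p=0.5 and decreases as p moves toward 0 or 1.

H(A) = H(0.54) = 0.9954 bits
H(B) = H(0.63) = 0.9507 bits

Distribution A (p=0.54) is closer to uniform (p=0.5), so it has higher entropy.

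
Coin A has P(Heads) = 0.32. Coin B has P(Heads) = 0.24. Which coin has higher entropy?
A

For binary distributions, entropy is maximized at p=0.5 and decreases as p moves toward 0 or 1.

H(A) = H(0.32) = 0.9044 bits
H(B) = H(0.24) = 0.7950 bits

Distribution A (p=0.32) is closer to uniform (p=0.5), so it has higher entropy.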